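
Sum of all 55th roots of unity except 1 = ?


With w = e^(2*pi*i/55), all 55 of the 55th roots of unity w^0 = 1, w, ..., w^(54) sum to 0: 1 + w + ... + w^(54) = (1 - w^55)/(1 - w) = 0 since w^55 = 1, w ≠ 1.
Removing the root 1: w + w^2 + ... + w^(54) = 0 - 1 = -1

Sum = -1


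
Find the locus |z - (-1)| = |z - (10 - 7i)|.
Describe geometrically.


Equal distances means the locus is the perpendicular bisector of z1 and z2.
Midpoint = ((-1+10)/2, (0+(-7))/2) = (4.5000, -3.5000)

Perpendicular bisector through (4.5000, -3.5000)


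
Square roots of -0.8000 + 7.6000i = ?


|z| = sqrt(0.64+57.76) = 7.6420
sqrt((|z|+a)/2) = sqrt((7.6420+(-0.8))/2) = sqrt(3.4210) = 1.8496
sqrt((|z|-a)/2) = sqrt((7.6420-(-0.8))/2) = sqrt(4.2210) = 2.0545

±(1.8496 + 2.0545i) i.e. 1.8496 + 2.0545i and -1.8496 - 2.0545i


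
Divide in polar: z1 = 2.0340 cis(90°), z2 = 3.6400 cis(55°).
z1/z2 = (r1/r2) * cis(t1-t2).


r = 2.0340 / 3.6400 = 0.5588
theta = 90° - 55° = 35° = 35° (mod 360)

0.5588 cis(35°)


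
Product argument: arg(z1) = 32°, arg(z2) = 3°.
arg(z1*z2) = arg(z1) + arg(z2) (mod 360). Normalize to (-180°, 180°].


arg(z1*z2) = 32° + 3° = 35°
Normalized to (-180°, 180°]: 35°

35°


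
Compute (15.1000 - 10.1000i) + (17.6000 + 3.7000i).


Real: 15.1 + 17.6 = 32.7
Imag: -10.1 + 3.7 = -6.4

32.7000 - 6.4000i


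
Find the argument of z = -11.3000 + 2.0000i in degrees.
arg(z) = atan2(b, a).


Re = -11.3, Im = 2
arg = atan2(2, -11.3) = 169.9631 degrees

arg(z) = 169.9631 degrees


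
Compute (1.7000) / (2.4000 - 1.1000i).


Conjugate of z2 = 2.4000 + 1.1000i
Numerator: (1.7000)(2.4000 + 1.1000i) = 4.0800 + 1.8700i
Denominator: 2.4^2 + (-1.1)^2 = 6.97
Result = (4.0800 + 1.8700i)/6.97

0.5854 + 0.2683i


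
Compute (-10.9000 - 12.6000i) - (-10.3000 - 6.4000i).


Real: -10.9 + 10.3 = -0.6
Imag: -12.6 + 6.4 = -6.2

-0.6000 - 6.2000i


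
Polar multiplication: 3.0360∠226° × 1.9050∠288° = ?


r = 3.0360 * 1.9050 = 5.7836
theta = 226° + 288° = 514° = 154° (mod 360)

5.7836 cis(154°)


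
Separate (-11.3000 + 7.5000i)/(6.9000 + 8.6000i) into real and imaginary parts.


Multiply by conjugate: (-11.3000 + 7.5000i)(6.9000 - 8.6000i) / (6.9^2 + 8.6^2)
Numerator real = -11.3*6.9 + 7.5*8.6 = -13.47
Numerator imag = 7.5*6.9 - (-11.3)*8.6 = 148.93
Denominator = 121.57
Re(z) = -13.47/121.57 = -0.1108
Im(z) = 148.93/121.57 = 1.2251

Re(z) = -0.1108, Im(z) = 1.2251


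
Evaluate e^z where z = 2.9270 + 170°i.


e^2.9270 = 18.6715
cos(170°) = -0.98481
sin(170°) = 0.17365
Real = 18.6715*(-0.98481) = -18.3879
Imag = 18.6715*0.17365 = 3.2423

-18.3879 + 3.2423i


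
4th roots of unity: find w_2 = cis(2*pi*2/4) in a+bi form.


Angle = 360*2/4 = 180°
a = cos(180°) = -1.0000
b = sin(180°) = 0

-1.0000 + 0i


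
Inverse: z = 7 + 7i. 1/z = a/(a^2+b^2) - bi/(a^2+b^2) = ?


|z|^2 = 49+49 = 98
1/z = (7 - 7i)/98

1/z = 0.0714 - 0.0714i


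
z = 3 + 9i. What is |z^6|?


|z| = sqrt(9+81) = sqrt(90) = 9.4868
|z^6| = |z|^6 = (sqrt(90))^6 = 90^3 = 729000

|z^6| = 729000


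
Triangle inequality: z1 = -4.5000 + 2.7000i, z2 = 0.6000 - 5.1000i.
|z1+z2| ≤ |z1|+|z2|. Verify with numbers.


|z1| = sqrt((-4.5)^2 + 2.7^2) = sqrt(27.54) = 5.2479
|z2| = sqrt(0.6^2 + (-5.1)^2) = sqrt(26.37) = 5.1352
z1+z2 = -3.9000 - 2.4000i
|z1+z2| = sqrt(20.97) = 4.5793
|z1|+|z2| = 5.2479 + 5.1352 = 10.3831

|z1+z2| = 4.5793 ≤ |z1|+|z2| = 10.3831 (verified)


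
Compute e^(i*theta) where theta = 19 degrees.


cos(19°) = 0.9455
sin(19°) = 0.3256

e^(i*19°) = 0.9455 + 0.3256i


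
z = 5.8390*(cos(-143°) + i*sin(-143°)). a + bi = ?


a = 5.8390*cos(-143°) = 5.8390*(-0.798636) = -4.6632
b = 5.8390*sin(-143°) = 5.8390*(-0.60182) = -3.5140

-4.6632 - 3.5140i


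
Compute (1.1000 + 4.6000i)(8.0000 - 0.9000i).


Real = 1.1*8 - 4.6*(-0.9) = 8.8 - (-4.14) = 12.94
Imag = 1.1*(-0.9) + 8*4.6 = -0.99 + 36.8 = 35.81

12.9400 + 35.8100i


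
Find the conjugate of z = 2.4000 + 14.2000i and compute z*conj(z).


z_bar = 2.4000 - 14.2000i
z*z_bar = 2.4^2 + 14.2^2 = 5.76 + 201.64 = 207.4

z_bar = 2.4000 - 14.2000i, z*z_bar = 207.4


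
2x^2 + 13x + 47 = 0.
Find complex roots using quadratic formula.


disc = 13^2 - 4*2*47 = 169 - 376 = -207
sqrt(|disc|) = sqrt(207) = 14.3875
Real part = -13/(2*2) = -3.2500
Imag part = 14.3875/(2*2) = 3.5969

-3.2500 ± 3.5969i


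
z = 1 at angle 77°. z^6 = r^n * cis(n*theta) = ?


r^6 = 1^6 = 1
n*theta = 6*77° = 462° = 102° (mod 360)
a = 1*cos(102°) = -0.2079
b = 1*sin(102°) = 0.9781

1 cis(102°) = -0.2079 + 0.9781i


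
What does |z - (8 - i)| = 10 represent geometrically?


|z - z0| = r is a circle with center z0 and radius r.
Center = (8, -1), radius = 10

Circle with center (8, -1) and radius 10


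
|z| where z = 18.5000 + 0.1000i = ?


|z| = sqrt(18.5^2 + 0.1^2) = sqrt(342.25 + 0.01) = sqrt(342.26) = 18.5003

|z| = 18.5003


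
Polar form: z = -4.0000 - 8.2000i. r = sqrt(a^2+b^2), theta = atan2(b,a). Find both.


r = sqrt(16+67.24) = sqrt(83.24) = 9.1236
theta = atan2(-8.2, -4) = -116.0033 degrees

r = 9.1236, theta = -116.0033 degrees


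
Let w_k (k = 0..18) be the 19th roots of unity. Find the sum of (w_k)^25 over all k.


The roots are w_k = w^k with w = e^(2*pi*i/19), and (w^k)^25 = (w^25)^k.
So S = 1 + u + u^2 + ... + u^(18) with u = w^25.
25 = 1*19 + 6, so 25 is not a multiple of 19: u = (w^19)^1 * w^6 = w^6 ≠ 1 (w is a primitive 19th root), while u^19 = (w^19)^25 = 1.
Geometric series: S = (1 - u^19)/(1 - u) = (1 - 1)/(1 - u) = 0

S = 0


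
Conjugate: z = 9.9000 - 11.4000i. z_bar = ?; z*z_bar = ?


z_bar = 9.9000 + 11.4000i
z*z_bar = 9.9^2 + (-11.4)^2 = 98.01 + 129.96 = 227.97

z_bar = 9.9000 + 11.4000i, z*z_bar = 227.97


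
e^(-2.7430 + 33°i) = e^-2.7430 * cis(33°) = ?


e^-2.7430 = 0.0644
cos(33°) = 0.8387
sin(33°) = 0.5446
Real = 0.0644*0.8387 = 0.0540
Imag = 0.0644*0.5446 = 0.0351

0.0540 + 0.0351i


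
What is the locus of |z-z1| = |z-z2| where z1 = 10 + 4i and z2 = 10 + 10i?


Equal distances means the locus is the perpendicular bisector of z1 and z2.
Midpoint = ((10+10)/2, (4+10)/2) = (10.0000, 7.0000)

Perpendicular bisector through (10.0000, 7.0000)


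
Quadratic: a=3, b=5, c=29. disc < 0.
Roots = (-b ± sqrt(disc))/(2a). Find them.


disc = 5^2 - 4*3*29 = 25 - 348 = -323
sqrt(|disc|) = sqrt(323) = 17.9722
Real part = -5/(2*3) = -0.8333
Imag part = 17.9722/(2*3) = 2.9954

-0.8333 ± 2.9954i


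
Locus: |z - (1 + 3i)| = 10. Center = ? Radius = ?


|z - z0| = r is a circle with center z0 and radius r.
Center = (1, 3), radius = 10

Circle with center (1, 3) and radius 10


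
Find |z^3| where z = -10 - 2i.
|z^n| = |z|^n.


|z| = sqrt(100+4) = sqrt(104) = 10.1980
|z^3| = |z|^3 = (sqrt(104))^3 = 104*sqrt(104)

|z^3| = 104*sqrt(104) ≈ 1060.5961


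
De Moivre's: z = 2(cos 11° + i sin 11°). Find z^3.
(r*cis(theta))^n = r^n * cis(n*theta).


r^3 = 2^3 = 8
n*theta = 3*11° = 33° = 33° (mod 360)
a = 8*cos(33°) = 6.7094
b = 8*sin(33°) = 4.3571

8 cis(33°) = 6.7094 + 4.3571i


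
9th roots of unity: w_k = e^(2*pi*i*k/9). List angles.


The 9th roots of unity are cis(360k/9°) for k=0..8
Angle step = 360/9 = 40°
Primitive root: cis(40°)
Primitive root = 0.7660 + 0.6428i

9 roots at angles: 0°, 40°, 80°, 120°, 160°, 200°, 240°, 280°, 320°


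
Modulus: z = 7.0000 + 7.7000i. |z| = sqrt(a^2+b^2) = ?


|z| = sqrt(7^2 + 7.7^2) = sqrt(49 + 59.29) = sqrt(108.29) = 10.4062

|z| = 10.4062


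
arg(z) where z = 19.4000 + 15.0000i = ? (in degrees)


Re = 19.4, Im = 15
arg = atan2(15, 19.4) = 37.7110 degrees

arg(z) = 37.7110 degrees


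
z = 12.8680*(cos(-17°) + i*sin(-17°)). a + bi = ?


a = 12.8680*cos(-17°) = 12.8680*0.9563 = 12.3057
b = 12.8680*sin(-17°) = 12.8680*(-0.29237) = -3.7622

12.3057 - 3.7622i


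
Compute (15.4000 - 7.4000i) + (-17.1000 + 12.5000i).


Real: 15.4 - 17.1 = -1.7
Imag: -7.4 + 12.5 = 5.1

-1.7000 + 5.1000i


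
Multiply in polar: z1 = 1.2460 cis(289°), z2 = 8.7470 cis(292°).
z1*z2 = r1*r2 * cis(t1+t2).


r = 1.2460 * 8.7470 = 10.8988
theta = 289° + 292° = 581° = 221° (mod 360)

10.8988 cis(221°)


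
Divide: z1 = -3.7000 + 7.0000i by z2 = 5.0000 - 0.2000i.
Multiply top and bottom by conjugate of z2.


Conjugate of z2 = 5.0000 + 0.2000i
Numerator: (-3.7000 + 7.0000i)(5.0000 + 0.2000i) = -19.9000 + 34.2600i
Denominator: 5^2 + (-0.2)^2 = 25.04
Result = (-19.9000 + 34.2600i)/25.04

-0.7947 + 1.3682i


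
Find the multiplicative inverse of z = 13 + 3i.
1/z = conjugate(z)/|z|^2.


|z|^2 = 169+9 = 178
1/z = (13 - 3i)/178

1/z = 0.0730 - 0.0169i


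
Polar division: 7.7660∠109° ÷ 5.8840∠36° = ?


r = 7.7660 / 5.8840 = 1.3199
theta = 109° - 36° = 73° = 73° (mod 360)

1.3199 cis(73°)


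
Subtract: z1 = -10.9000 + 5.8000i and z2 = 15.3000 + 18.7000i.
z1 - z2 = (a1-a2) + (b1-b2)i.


Real: -10.9 - 15.3 = -26.2
Imag: 5.8 - 18.7 = -12.9

-26.2000 - 12.9000i


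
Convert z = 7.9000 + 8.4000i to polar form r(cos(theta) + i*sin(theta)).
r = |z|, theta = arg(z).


r = sqrt(62.41+70.56) = sqrt(132.97) = 11.5313
theta = atan2(8.4, 7.9) = 46.7570 degrees

r = 11.5313, theta = 46.7570 degrees


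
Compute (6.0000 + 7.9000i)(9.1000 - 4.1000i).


Real = 6*9.1 - 7.9*(-4.1) = 54.6 - (-32.39) = 86.99
Imag = 6*(-4.1) + 9.1*7.9 = -24.6 + 71.89 = 47.29

86.9900 + 47.2900i


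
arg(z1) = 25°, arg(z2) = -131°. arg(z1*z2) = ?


arg(z1*z2) = 25° - 131° = -106°
Normalized to (-180°, 180°]: -106°

-106°


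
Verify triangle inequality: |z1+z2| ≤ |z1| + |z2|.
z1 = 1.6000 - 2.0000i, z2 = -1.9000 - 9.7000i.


|z1| = sqrt(1.6^2 + (-2)^2) = sqrt(6.56) = 2.5612
|z2| = sqrt((-1.9)^2 + (-9.7)^2) = sqrt(97.7) = 9.8843
z1+z2 = -0.3000 - 11.7000i
|z1+z2| = sqrt(136.98) = 11.7038
|z1|+|z2| = 2.5612 + 9.8843 = 12.4455

|z1+z2| = 11.7038 ≤ |z1|+|z2| = 12.4455 (verified)


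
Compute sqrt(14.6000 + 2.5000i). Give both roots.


|z| = sqrt(213.16+6.25) = 14.8125
sqrt((|z|+a)/2) = sqrt((14.8125+14.6)/2) = sqrt(14.7062) = 3.8349
sqrt((|z|-a)/2) = sqrt((14.8125-14.6)/2) = sqrt(0.1062) = 0.3260

±(3.8349 + 0.3260i) i.e. 3.8349 + 0.3260i and -3.8349 - 0.3260i


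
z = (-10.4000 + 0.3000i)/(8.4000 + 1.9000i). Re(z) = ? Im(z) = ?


Multiply by conjugate: (-10.4000 + 0.3000i)(8.4000 - 1.9000i) / (8.4^2 + 1.9^2)
Numerator real = -10.4*8.4 + 0.3*1.9 = -86.79
Numerator imag = 0.3*8.4 - (-10.4)*1.9 = 22.28
Denominator = 74.17
Re(z) = -86.79/74.17 = -1.1701
Im(z) = 22.28/74.17 = 0.3004

Re(z) = -1.1701, Im(z) = 0.3004


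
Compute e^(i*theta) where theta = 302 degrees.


cos(302°) = 0.5299
sin(302°) = -0.8480

e^(i*302°) = 0.5299 - 0.8480i


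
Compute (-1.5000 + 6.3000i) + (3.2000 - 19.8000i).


Real: -1.5 + 3.2 = 1.7
Imag: 6.3 - 19.8 = -13.5

1.7000 - 13.5000i


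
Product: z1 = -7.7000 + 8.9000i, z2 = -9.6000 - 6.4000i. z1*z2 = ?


Real = -7.7*(-9.6) - 8.9*(-6.4) = 73.92 - (-56.96) = 130.88
Imag = -7.7*(-6.4) - (9.6)*8.9 = 49.28 - (85.44) = -36.16

130.8800 - 36.1600i


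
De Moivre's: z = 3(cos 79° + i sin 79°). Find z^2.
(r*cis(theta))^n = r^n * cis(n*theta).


r^2 = 3^2 = 9
n*theta = 2*79° = 158° = 158° (mod 360)
a = 9*cos(158°) = -8.3447
b = 9*sin(158°) = 3.3715

9 cis(158°) = -8.3447 + 3.3715i


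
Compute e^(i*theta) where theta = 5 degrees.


cos(5°) = 0.9962
sin(5°) = 0.0872

e^(i*5°) = 0.9962 + 0.0872i


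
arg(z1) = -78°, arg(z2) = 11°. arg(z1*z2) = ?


arg(z1*z2) = -78° + 11° = -67°
Normalized to (-180°, 180°]: -67°

-67°


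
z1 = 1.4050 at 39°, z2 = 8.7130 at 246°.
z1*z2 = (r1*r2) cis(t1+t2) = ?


r = 1.4050 * 8.7130 = 12.2418
theta = 39° + 246° = 285° = 285° (mod 360)

12.2418 cis(285°)


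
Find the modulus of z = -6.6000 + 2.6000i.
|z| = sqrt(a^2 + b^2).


|z| = sqrt((-6.6)^2 + 2.6^2) = sqrt(43.56 + 6.76) = sqrt(50.32) = 7.0937

|z| = 7.0937


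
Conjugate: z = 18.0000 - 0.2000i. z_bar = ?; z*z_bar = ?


z_bar = 18.0000 + 0.2000i
z*z_bar = 18^2 + (-0.2)^2 = 324 + 0.04 = 324.04

z_bar = 18.0000 + 0.2000i, z*z_bar = 324.04


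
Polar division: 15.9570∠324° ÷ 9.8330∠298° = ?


r = 15.9570 / 9.8330 = 1.6228
theta = 324° - 298° = 26° = 26° (mod 360)

1.6228 cis(26°)


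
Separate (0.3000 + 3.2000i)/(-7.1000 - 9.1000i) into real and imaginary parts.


Multiply by conjugate: (0.3000 + 3.2000i)(-7.1000 + 9.1000i) / ((-7.1)^2 + (-9.1)^2)
Numerator real = 0.3*(-7.1) + 3.2*(-9.1) = -31.25
Numerator imag = 3.2*(-7.1) - 0.3*(-9.1) = -19.99
Denominator = 133.22
Re(z) = -31.25/133.22 = -0.2346
Im(z) = -19.99/133.22 = -0.1501

Re(z) = -0.2346, Im(z) = -0.1501


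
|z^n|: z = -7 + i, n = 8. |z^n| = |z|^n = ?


|z| = sqrt(49+1) = sqrt(50) = 7.0711
|z^8| = |z|^8 = (sqrt(50))^8 = 50^4 = 6250000

|z^8| = 6250000


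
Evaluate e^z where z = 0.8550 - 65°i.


e^0.8550 = 2.3514
cos(-65°) = 0.4226
sin(-65°) = -0.9063
Real = 2.3514*0.4226 = 0.9937
Imag = 2.3514*(-0.9063) = -2.1311

0.9937 - 2.1311i


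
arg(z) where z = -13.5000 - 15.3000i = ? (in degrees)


Re = -13.5, Im = -15.3
arg = atan2(-15.3, -13.5) = -131.4237 degrees

arg(z) = -131.4237 degrees


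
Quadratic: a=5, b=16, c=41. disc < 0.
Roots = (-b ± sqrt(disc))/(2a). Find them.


disc = 16^2 - 4*5*41 = 256 - 820 = -564
sqrt(|disc|) = sqrt(564) = 23.7487
Real part = -16/(2*5) = -1.6000
Imag part = 23.7487/(2*5) = 2.3749

-1.6000 ± 2.3749i


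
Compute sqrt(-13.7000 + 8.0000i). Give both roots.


|z| = sqrt(187.69+64) = 15.8647
sqrt((|z|+a)/2) = sqrt((15.8647+(-13.7))/2) = sqrt(1.0824) = 1.0404
sqrt((|z|-a)/2) = sqrt((15.8647-(-13.7))/2) = sqrt(14.7824) = 3.8448

±(1.0404 + 3.8448i) i.e. 1.0404 + 3.8448i and -1.0404 - 3.8448i


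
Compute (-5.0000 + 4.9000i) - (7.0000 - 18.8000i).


Real: -5 - 7 = -12
Imag: 4.9 + 18.8 = 23.7

-12.0000 + 23.7000i


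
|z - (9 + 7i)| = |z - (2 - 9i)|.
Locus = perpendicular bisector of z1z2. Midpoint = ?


Equal distances means the locus is the perpendicular bisector of z1 and z2.
Midpoint = ((9+2)/2, (7+(-9))/2) = (5.5000, -1.0000)

Perpendicular bisector through (5.5000, -1.0000)


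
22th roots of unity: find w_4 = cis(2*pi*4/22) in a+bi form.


Angle = 360*4/22 = 65.4545°
a = cos(65.4545°) = 0.4154
b = sin(65.4545°) = 0.9096

0.4154 + 0.9096i


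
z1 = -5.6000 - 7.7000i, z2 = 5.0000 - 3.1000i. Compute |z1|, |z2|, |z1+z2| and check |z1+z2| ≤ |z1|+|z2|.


|z1| = sqrt((-5.6)^2 + (-7.7)^2) = sqrt(90.65) = 9.5210
|z2| = sqrt(5^2 + (-3.1)^2) = sqrt(34.61) = 5.8830
z1+z2 = -0.6000 - 10.8000i
|z1+z2| = sqrt(117) = 10.8167
|z1|+|z2| = 9.5210 + 5.8830 = 15.4040

|z1+z2| = 10.8167 ≤ |z1|+|z2| = 15.4040 (verified)


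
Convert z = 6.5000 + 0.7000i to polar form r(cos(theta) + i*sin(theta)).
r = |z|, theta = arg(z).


r = sqrt(42.25+0.49) = sqrt(42.74) = 6.5376
theta = atan2(0.7, 6.5) = 6.1466 degrees

r = 6.5376, theta = 6.1466 degrees


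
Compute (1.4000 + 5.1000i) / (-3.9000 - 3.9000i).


Conjugate of z2 = -3.9000 + 3.9000i
Numerator: (1.4000 + 5.1000i)(-3.9000 + 3.9000i) = -25.3500 - 14.4300i
Denominator: (-3.9)^2 + (-3.9)^2 = 30.42
Result = (-25.3500 - 14.4300i)/30.42

-0.8333 - 0.4744i


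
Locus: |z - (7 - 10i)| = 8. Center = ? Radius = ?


|z - z0| = r is a circle with center z0 and radius r.
Center = (7, -10), radius = 8

Circle with center (7, -10) and radius 8


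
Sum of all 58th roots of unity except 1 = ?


With w = e^(2*pi*i/58), all 58 of the 58th roots of unity w^0 = 1, w, ..., w^(57) sum to 0: 1 + w + ... + w^(57) = (1 - w^58)/(1 - w) = 0 since w^58 = 1, w ≠ 1.
Removing the root 1: w + w^2 + ... + w^(57) = 0 - 1 = -1

Sum = -1


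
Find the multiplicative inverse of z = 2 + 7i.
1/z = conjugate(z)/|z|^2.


|z|^2 = 4+49 = 53
1/z = (2 - 7i)/53

1/z = 0.0377 - 0.1321i


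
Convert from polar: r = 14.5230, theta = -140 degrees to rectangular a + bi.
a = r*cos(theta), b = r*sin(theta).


a = 14.5230*cos(-140°) = 14.5230*(-0.766044) = -11.1253
b = 14.5230*sin(-140°) = 14.5230*(-0.64279) = -9.3352

-11.1253 - 9.3352i


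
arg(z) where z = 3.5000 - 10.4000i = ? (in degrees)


Re = 3.5, Im = -10.4
arg = atan2(-10.4, 3.5) = -71.3999 degrees

arg(z) = -71.3999 degrees


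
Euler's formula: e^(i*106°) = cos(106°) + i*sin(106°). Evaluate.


cos(106°) = -0.2756
sin(106°) = 0.9613

e^(i*106°) = -0.2756 + 0.9613i


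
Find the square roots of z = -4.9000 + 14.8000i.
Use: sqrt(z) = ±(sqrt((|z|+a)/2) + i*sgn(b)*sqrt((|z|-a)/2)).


|z| = sqrt(24.01+219.04) = 15.5901
sqrt((|z|+a)/2) = sqrt((15.5901+(-4.9))/2) = sqrt(5.3450) = 2.3119
sqrt((|z|-a)/2) = sqrt((15.5901-(-4.9))/2) = sqrt(10.2450) = 3.2008

±(2.3119 + 3.2008i) i.e. 2.3119 + 3.2008i and -2.3119 - 3.2008i


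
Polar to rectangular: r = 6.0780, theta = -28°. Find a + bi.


a = 6.0780*cos(-28°) = 6.0780*0.88295 = 5.3666
b = 6.0780*sin(-28°) = 6.0780*(-0.46947) = -2.8534

5.3666 - 2.8534i


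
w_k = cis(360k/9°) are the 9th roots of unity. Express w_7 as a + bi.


Angle = 360*7/9 = 280°
a = cos(280°) = 0.1736
b = sin(280°) = -0.9848

0.1736 - 0.9848i


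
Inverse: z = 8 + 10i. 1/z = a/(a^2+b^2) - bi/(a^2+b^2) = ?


|z|^2 = 64+100 = 164
1/z = (8 - 10i)/164

1/z = 0.0488 - 0.0610i


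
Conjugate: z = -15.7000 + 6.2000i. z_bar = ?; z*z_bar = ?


z_bar = -15.7000 - 6.2000i
z*z_bar = (-15.7)^2 + 6.2^2 = 246.49 + 38.44 = 284.93

z_bar = -15.7000 - 6.2000i, z*z_bar = 284.93


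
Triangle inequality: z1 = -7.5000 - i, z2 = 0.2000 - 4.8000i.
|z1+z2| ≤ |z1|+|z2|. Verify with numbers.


|z1| = sqrt((-7.5)^2 + (-1)^2) = sqrt(57.25) = 7.5664
|z2| = sqrt(0.2^2 + (-4.8)^2) = sqrt(23.08) = 4.8042
z1+z2 = -7.3000 - 5.8000i
|z1+z2| = sqrt(86.93) = 9.3236
|z1|+|z2| = 7.5664 + 4.8042 = 12.3706

|z1+z2| = 9.3236 ≤ |z1|+|z2| = 12.3706 (verified)


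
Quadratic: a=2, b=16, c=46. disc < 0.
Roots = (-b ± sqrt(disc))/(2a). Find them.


disc = 16^2 - 4*2*46 = 256 - 368 = -112
sqrt(|disc|) = sqrt(112) = 10.5830
Real part = -16/(2*2) = -4.0000
Imag part = 10.5830/(2*2) = 2.6458

-4.0000 ± 2.6458i


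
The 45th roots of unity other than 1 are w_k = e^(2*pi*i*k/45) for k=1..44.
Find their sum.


With w = e^(2*pi*i/45), all 45 of the 45th roots of unity w^0 = 1, w, ..., w^(44) sum to 0: 1 + w + ... + w^(44) = (1 - w^45)/(1 - w) = 0 since w^45 = 1, w ≠ 1.
Removing the root 1: w + w^2 + ... + w^(44) = 0 - 1 = -1

Sum = -1


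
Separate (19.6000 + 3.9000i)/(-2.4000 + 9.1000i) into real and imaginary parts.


Multiply by conjugate: (19.6000 + 3.9000i)(-2.4000 - 9.1000i) / ((-2.4)^2 + 9.1^2)
Numerator real = 19.6*(-2.4) + 3.9*9.1 = -11.55
Numerator imag = 3.9*(-2.4) - 19.6*9.1 = -187.72
Denominator = 88.57
Re(z) = -11.55/88.57 = -0.1304
Im(z) = -187.72/88.57 = -2.1195

Re(z) = -0.1304, Im(z) = -2.1195


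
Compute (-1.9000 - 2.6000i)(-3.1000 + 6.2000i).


Real = -1.9*(-3.1) - (-2.6)*6.2 = 5.89 - (-16.12) = 22.01
Imag = -1.9*6.2 - (3.1)*(-2.6) = -11.78 + 8.06 = -3.72

22.0100 - 3.7200i


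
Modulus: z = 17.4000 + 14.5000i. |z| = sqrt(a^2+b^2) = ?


|z| = sqrt(17.4^2 + 14.5^2) = sqrt(302.76 + 210.25) = sqrt(513.01) = 22.6497

|z| = 22.6497


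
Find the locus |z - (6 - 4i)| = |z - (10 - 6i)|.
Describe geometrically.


Equal distances means the locus is the perpendicular bisector of z1 and z2.
Midpoint = ((6+10)/2, (-4+(-6))/2) = (8.0000, -5.0000)

Perpendicular bisector through (8.0000, -5.0000)


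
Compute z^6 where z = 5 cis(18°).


r^6 = 5^6 = 15625
n*theta = 6*18° = 108° = 108° (mod 360)
a = 15625*cos(108°) = -4828.3905
b = 15625*sin(108°) = 14860.2581

15625 cis(108°) = -4828.3905 + 14860.2581i


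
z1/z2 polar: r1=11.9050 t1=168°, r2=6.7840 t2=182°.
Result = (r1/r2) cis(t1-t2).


r = 11.9050 / 6.7840 = 1.7549
theta = 168° - 182° = -14° = 346° (mod 360)

1.7549 cis(346°)


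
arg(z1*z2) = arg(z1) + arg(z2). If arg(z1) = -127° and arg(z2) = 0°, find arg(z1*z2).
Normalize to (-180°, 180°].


arg(z1*z2) = -127° + 0° = -127°
Normalized to (-180°, 180°]: -127°

-127°


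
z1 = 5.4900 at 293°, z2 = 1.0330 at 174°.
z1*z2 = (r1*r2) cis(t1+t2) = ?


r = 5.4900 * 1.0330 = 5.6712
theta = 293° + 174° = 467° = 107° (mod 360)

5.6712 cis(107°)


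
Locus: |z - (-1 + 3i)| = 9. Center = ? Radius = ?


|z - z0| = r is a circle with center z0 and radius r.
Center = (-1, 3), radius = 9

Circle with center (-1, 3) and radius 9


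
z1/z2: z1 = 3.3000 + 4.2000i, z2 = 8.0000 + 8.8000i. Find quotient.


Conjugate of z2 = 8.0000 - 8.8000i
Numerator: (3.3000 + 4.2000i)(8.0000 - 8.8000i) = 63.3600 + 4.5600i
Denominator: 8^2 + 8.8^2 = 141.44
Result = (63.3600 + 4.5600i)/141.44

0.4480 + 0.0322i


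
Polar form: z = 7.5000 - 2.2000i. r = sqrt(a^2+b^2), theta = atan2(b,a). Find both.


r = sqrt(56.25+4.84) = sqrt(61.09) = 7.8160
theta = atan2(-2.2, 7.5) = -16.3482 degrees

r = 7.8160, theta = -16.3482 degrees


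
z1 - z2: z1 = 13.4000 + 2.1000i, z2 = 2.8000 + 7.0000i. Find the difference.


Real: 13.4 - 2.8 = 10.6
Imag: 2.1 - 7 = -4.9

10.6000 - 4.9000i


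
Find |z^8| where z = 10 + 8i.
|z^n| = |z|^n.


|z| = sqrt(100+64) = sqrt(164) = 12.8062
|z^8| = |z|^8 = (sqrt(164))^8 = 164^4 = 723394816

|z^8| = 723394816


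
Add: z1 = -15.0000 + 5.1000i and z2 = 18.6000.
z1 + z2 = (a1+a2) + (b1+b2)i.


Real: -15 + 18.6 = 3.6
Imag: 5.1 + 0 = 5.1

3.6000 + 5.1000i


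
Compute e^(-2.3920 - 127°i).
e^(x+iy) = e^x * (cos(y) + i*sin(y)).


e^-2.3920 = 0.0914
cos(-127°) = -0.6018
sin(-127°) = -0.7986
Real = 0.0914*(-0.6018) = -0.0550
Imag = 0.0914*(-0.7986) = -0.0730

-0.0550 - 0.0730i


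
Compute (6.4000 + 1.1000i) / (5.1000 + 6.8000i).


Conjugate of z2 = 5.1000 - 6.8000i
Numerator: (6.4000 + 1.1000i)(5.1000 - 6.8000i) = 40.1200 - 37.9100i
Denominator: 5.1^2 + 6.8^2 = 72.25
Result = (40.1200 - 37.9100i)/72.25

0.5553 - 0.5247i


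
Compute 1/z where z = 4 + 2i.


|z|^2 = 16+4 = 20
1/z = (4 - 2i)/20

1/z = 0.2000 - 0.1000i


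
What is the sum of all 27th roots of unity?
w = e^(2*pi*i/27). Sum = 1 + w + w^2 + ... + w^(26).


The sum of all 27th roots of unity is 0.
Geometric series: (1 - w^27)/(1 - w) = (1-1)/(1-w) = 0 since w^27 = 1, w ≠ 1.
Alternatively: coefficient of z^26 in z^27 - 1 is 0.

0


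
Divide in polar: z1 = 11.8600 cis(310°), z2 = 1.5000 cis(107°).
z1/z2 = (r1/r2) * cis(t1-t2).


r = 11.8600 / 1.5000 = 7.9067
theta = 310° - 107° = 203° = 203° (mod 360)

7.9067 cis(203°)


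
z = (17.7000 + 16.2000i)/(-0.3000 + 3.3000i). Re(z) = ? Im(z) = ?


Multiply by conjugate: (17.7000 + 16.2000i)(-0.3000 - 3.3000i) / ((-0.3)^2 + 3.3^2)
Numerator real = 17.7*(-0.3) + 16.2*3.3 = 48.15
Numerator imag = 16.2*(-0.3) - 17.7*3.3 = -63.27
Denominator = 10.98
Re(z) = 48.15/10.98 = 4.3852
Im(z) = -63.27/10.98 = -5.7623

Re(z) = 4.3852, Im(z) = -5.7623


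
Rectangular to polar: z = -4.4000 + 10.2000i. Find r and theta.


r = sqrt(19.36+104.04) = sqrt(123.4) = 11.1086
theta = atan2(10.2, -4.4) = 113.3340 degrees

r = 11.1086, theta = 113.3340 degrees


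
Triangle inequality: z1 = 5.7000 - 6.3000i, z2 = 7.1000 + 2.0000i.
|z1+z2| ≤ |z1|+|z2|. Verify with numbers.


|z1| = sqrt(5.7^2 + (-6.3)^2) = sqrt(72.18) = 8.4959
|z2| = sqrt(7.1^2 + 2^2) = sqrt(54.41) = 7.3763
z1+z2 = 12.8000 - 4.3000i
|z1+z2| = sqrt(182.33) = 13.5030
|z1|+|z2| = 8.4959 + 7.3763 = 15.8722

|z1+z2| = 13.5030 ≤ |z1|+|z2| = 15.8722 (verified)


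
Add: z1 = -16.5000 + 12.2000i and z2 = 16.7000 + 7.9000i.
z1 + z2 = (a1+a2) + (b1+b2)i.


Real: -16.5 + 16.7 = 0.2
Imag: 12.2 + 7.9 = 20.1

0.2000 + 20.1000i


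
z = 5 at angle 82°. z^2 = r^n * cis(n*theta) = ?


r^2 = 5^2 = 25
n*theta = 2*82° = 164° = 164° (mod 360)
a = 25*cos(164°) = -24.0315
b = 25*sin(164°) = 6.8909

25 cis(164°) = -24.0315 + 6.8909i


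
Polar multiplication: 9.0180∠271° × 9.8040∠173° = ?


r = 9.0180 * 9.8040 = 88.4125
theta = 271° + 173° = 444° = 84° (mod 360)

88.4125 cis(84°)


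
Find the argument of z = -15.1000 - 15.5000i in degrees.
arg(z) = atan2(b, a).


Re = -15.1, Im = -15.5
arg = atan2(-15.5, -15.1) = -134.2511 degrees

arg(z) = -134.2511 degrees


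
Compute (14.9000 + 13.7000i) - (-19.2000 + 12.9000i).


Real: 14.9 + 19.2 = 34.1
Imag: 13.7 - 12.9 = 0.8

34.1000 + 0.8000i


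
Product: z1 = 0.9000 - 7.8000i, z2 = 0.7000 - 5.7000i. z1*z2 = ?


Real = 0.9*0.7 - (-7.8)*(-5.7) = 0.63 - 44.46 = -43.83
Imag = 0.9*(-5.7) + 0.7*(-7.8) = -5.13 - (5.46) = -10.59

-43.8300 - 10.5900i


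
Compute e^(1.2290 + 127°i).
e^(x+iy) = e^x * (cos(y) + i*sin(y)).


e^1.2290 = 3.4178
cos(127°) = -0.60182
sin(127°) = 0.79864
Real = 3.4178*(-0.60182) = -2.0569
Imag = 3.4178*0.79864 = 2.7296

-2.0569 + 2.7296i


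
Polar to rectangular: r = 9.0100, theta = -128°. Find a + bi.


a = 9.0100*cos(-128°) = 9.0100*(-0.61566) = -5.5471
b = 9.0100*sin(-128°) = 9.0100*(-0.78801) = -7.1000

-5.5471 - 7.1000i


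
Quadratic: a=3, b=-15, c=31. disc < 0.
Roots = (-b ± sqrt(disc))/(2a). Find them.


disc = (-15)^2 - 4*3*31 = 225 - 372 = -147
sqrt(|disc|) = sqrt(147) = 12.1244
Real part = 15/(2*3) = 2.5000
Imag part = 12.1244/(2*3) = 2.0207

2.5000 ± 2.0207i


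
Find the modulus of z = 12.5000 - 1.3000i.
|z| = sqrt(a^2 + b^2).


|z| = sqrt(12.5^2 + (-1.3)^2) = sqrt(156.25 + 1.69) = sqrt(157.94) = 12.5674

|z| = 12.5674


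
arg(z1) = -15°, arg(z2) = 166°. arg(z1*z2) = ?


arg(z1*z2) = -15° + 166° = 151°
Normalized to (-180°, 180°]: 151°

151°


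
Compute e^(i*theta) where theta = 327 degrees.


cos(327°) = 0.8387
sin(327°) = -0.5446

e^(i*327°) = 0.8387 - 0.5446i


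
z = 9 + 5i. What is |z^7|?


|z| = sqrt(81+25) = sqrt(106) = 10.2956
|z^7| = |z|^7 = (sqrt(106))^7 = 106^3 * sqrt(106) = 1191016*sqrt(106)

|z^7| = 1191016*sqrt(106) ≈ 12262260.2280


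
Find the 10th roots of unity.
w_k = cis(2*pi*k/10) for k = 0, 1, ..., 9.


The 10th roots of unity are cis(360k/10°) for k=0..9
Angle step = 360/10 = 36°
Primitive root: cis(36°)
Primitive root = 0.8090 + 0.5878i

10 roots at angles: 0°, 36°, 72°, 108°, 144°, 180°, 216°, 252°, 288°, 324°


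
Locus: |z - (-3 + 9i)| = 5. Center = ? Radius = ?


|z - z0| = r is a circle with center z0 and radius r.
Center = (-3, 9), radius = 5

Circle with center (-3, 9) and radius 5


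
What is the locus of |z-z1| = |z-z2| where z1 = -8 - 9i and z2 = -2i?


Equal distances means the locus is the perpendicular bisector of z1 and z2.
Midpoint = ((-8+0)/2, (-9+(-2))/2) = (-4.0000, -5.5000)

Perpendicular bisector through (-4.0000, -5.5000)


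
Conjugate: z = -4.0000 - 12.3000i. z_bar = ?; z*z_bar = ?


z_bar = -4.0000 + 12.3000i
z*z_bar = (-4)^2 + (-12.3)^2 = 16 + 151.29 = 167.29

z_bar = -4.0000 + 12.3000i, z*z_bar = 167.29


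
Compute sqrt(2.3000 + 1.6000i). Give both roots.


|z| = sqrt(5.29+2.56) = 2.8018
sqrt((|z|+a)/2) = sqrt((2.8018+2.3)/2) = sqrt(2.5509) = 1.5972
sqrt((|z|-a)/2) = sqrt((2.8018-2.3)/2) = sqrt(0.2509) = 0.5009

±(1.5972 + 0.5009i) i.e. 1.5972 + 0.5009i and -1.5972 - 0.5009i


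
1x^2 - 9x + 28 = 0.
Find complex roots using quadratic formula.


disc = (-9)^2 - 4*1*28 = 81 - 112 = -31
sqrt(|disc|) = sqrt(31) = 5.5678
Real part = 9/(2*1) = 4.5000
Imag part = 5.5678/(2*1) = 2.7839

4.5000 ± 2.7839i


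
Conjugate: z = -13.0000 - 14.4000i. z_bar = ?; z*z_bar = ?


z_bar = -13.0000 + 14.4000i
z*z_bar = (-13)^2 + (-14.4)^2 = 169 + 207.36 = 376.36

z_bar = -13.0000 + 14.4000i, z*z_bar = 376.36


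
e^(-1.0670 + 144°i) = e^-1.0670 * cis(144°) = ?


e^-1.0670 = 0.3440
cos(144°) = -0.809
sin(144°) = 0.5878
Real = 0.3440*(-0.809) = -0.2783
Imag = 0.3440*0.5878 = 0.2022

-0.2783 + 0.2022i


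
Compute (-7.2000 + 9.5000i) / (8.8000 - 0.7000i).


Conjugate of z2 = 8.8000 + 0.7000i
Numerator: (-7.2000 + 9.5000i)(8.8000 + 0.7000i) = -70.0100 + 78.5600i
Denominator: 8.8^2 + (-0.7)^2 = 77.93
Result = (-70.0100 + 78.5600i)/77.93

-0.8984 + 1.0081i


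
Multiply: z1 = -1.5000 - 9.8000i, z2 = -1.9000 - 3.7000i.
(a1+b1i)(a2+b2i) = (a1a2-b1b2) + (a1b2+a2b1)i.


Real = -1.5*(-1.9) - (-9.8)*(-3.7) = 2.85 - 36.26 = -33.41
Imag = -1.5*(-3.7) - (1.9)*(-9.8) = 5.55 + 18.62 = 24.17

-33.4100 + 24.1700i


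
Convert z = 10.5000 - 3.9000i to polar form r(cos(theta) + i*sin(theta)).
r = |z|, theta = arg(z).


r = sqrt(110.25+15.21) = sqrt(125.46) = 11.2009
theta = atan2(-3.9, 10.5) = -20.3764 degrees

r = 11.2009, theta = -20.3764 degrees


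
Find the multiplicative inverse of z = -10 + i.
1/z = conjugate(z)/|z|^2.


|z|^2 = 100+1 = 101
1/z = (-10 - 1i)/101

1/z = -0.0990 - 0.0099i


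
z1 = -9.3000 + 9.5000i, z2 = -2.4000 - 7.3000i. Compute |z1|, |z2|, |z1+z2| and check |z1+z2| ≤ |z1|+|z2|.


|z1| = sqrt((-9.3)^2 + 9.5^2) = sqrt(176.74) = 13.2944
|z2| = sqrt((-2.4)^2 + (-7.3)^2) = sqrt(59.05) = 7.6844
z1+z2 = -11.7000 + 2.2000i
|z1+z2| = sqrt(141.73) = 11.9050
|z1|+|z2| = 13.2944 + 7.6844 = 20.9788

|z1+z2| = 11.9050 ≤ |z1|+|z2| = 20.9788 (verified)


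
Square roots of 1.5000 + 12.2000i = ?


|z| = sqrt(2.25+148.84) = 12.2919
sqrt((|z|+a)/2) = sqrt((12.2919+1.5)/2) = sqrt(6.8959) = 2.6260
sqrt((|z|-a)/2) = sqrt((12.2919-1.5)/2) = sqrt(5.3959) = 2.3229

±(2.6260 + 2.3229i) i.e. 2.6260 + 2.3229i and -2.6260 - 2.3229i


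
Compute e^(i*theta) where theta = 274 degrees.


cos(274°) = 0.0698
sin(274°) = -0.9976

e^(i*274°) = 0.0698 - 0.9976i


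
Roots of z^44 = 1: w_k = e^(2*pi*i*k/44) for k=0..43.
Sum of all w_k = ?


The sum of all 44th roots of unity is 0.
Geometric series: (1 - w^44)/(1 - w) = (1-1)/(1-w) = 0 since w^44 = 1, w ≠ 1.
Alternatively: coefficient of z^43 in z^44 - 1 is 0.

0


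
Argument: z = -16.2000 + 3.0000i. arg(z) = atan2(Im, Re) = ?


Re = -16.2, Im = 3
arg = atan2(3, -16.2) = 169.5085 degrees

arg(z) = 169.5085 degrees


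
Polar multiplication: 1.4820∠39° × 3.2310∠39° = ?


r = 1.4820 * 3.2310 = 4.7883
theta = 39° + 39° = 78° = 78° (mod 360)

4.7883 cis(78°)


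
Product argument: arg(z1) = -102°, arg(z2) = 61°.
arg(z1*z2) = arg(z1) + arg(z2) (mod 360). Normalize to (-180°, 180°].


arg(z1*z2) = -102° + 61° = -41°
Normalized to (-180°, 180°]: -41°

-41°


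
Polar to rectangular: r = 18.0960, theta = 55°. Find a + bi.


a = 18.0960*cos(55°) = 18.0960*0.573576 = 10.3794
b = 18.0960*sin(55°) = 18.0960*0.819152 = 14.8234

10.3794 + 14.8234i


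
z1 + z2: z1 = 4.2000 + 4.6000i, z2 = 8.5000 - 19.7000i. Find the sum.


Real: 4.2 + 8.5 = 12.7
Imag: 4.6 - 19.7 = -15.1

12.7000 - 15.1000i


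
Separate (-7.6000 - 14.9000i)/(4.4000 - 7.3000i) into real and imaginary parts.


Multiply by conjugate: (-7.6000 - 14.9000i)(4.4000 + 7.3000i) / (4.4^2 + (-7.3)^2)
Numerator real = -7.6*4.4 - (14.9)*(-7.3) = 75.33
Numerator imag = -14.9*4.4 - (-7.6)*(-7.3) = -121.04
Denominator = 72.65
Re(z) = 75.33/72.65 = 1.0369
Im(z) = -121.04/72.65 = -1.6661

Re(z) = 1.0369, Im(z) = -1.6661


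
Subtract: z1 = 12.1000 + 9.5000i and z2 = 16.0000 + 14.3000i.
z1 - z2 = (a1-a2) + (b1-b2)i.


Real: 12.1 - 16 = -3.9
Imag: 9.5 - 14.3 = -4.8

-3.9000 - 4.8000i


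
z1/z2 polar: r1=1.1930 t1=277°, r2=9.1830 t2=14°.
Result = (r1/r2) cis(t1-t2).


r = 1.1930 / 9.1830 = 0.1299
theta = 277° - 14° = 263° = 263° (mod 360)

0.1299 cis(263°)


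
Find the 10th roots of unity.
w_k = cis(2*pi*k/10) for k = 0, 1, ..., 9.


The 10th roots of unity are cis(360k/10°) for k=0..9
Angle step = 360/10 = 36°
Primitive root: cis(36°)
Primitive root = 0.8090 + 0.5878i

10 roots at angles: 0°, 36°, 72°, 108°, 144°, 180°, 216°, 252°, 288°, 324°


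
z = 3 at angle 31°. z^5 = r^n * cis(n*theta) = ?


r^5 = 3^5 = 243
n*theta = 5*31° = 155° = 155° (mod 360)
a = 243*cos(155°) = -220.2328
b = 243*sin(155°) = 102.6962

243 cis(155°) = -220.2328 + 102.6962i


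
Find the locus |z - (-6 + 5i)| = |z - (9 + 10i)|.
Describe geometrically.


Equal distances means the locus is the perpendicular bisector of z1 and z2.
Midpoint = ((-6+9)/2, (5+10)/2) = (1.5000, 7.5000)

Perpendicular bisector through (1.5000, 7.5000)


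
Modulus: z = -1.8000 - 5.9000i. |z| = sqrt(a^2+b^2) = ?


|z| = sqrt((-1.8)^2 + (-5.9)^2) = sqrt(3.24 + 34.81) = sqrt(38.05) = 6.1685

|z| = 6.1685


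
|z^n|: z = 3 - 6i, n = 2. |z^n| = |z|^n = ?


|z| = sqrt(9+36) = sqrt(45) = 6.7082
|z^2| = |z|^2 = (sqrt(45))^2 = 45

|z^2| = 45


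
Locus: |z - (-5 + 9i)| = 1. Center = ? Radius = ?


|z - z0| = r is a circle with center z0 and radius r.
Center = (-5, 9), radius = 1

Circle with center (-5, 9) and radius 1


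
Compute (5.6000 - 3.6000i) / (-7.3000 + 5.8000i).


Conjugate of z2 = -7.3000 - 5.8000i
Numerator: (5.6000 - 3.6000i)(-7.3000 - 5.8000i) = -61.7600 - 6.2000i
Denominator: (-7.3)^2 + 5.8^2 = 86.93
Result = (-61.7600 - 6.2000i)/86.93

-0.7105 - 0.0713i


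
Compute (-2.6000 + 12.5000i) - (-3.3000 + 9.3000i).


Real: -2.6 + 3.3 = 0.7
Imag: 12.5 - 9.3 = 3.2

0.7000 + 3.2000i


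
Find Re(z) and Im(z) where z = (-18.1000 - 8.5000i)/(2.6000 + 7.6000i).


Multiply by conjugate: (-18.1000 - 8.5000i)(2.6000 - 7.6000i) / (2.6^2 + 7.6^2)
Numerator real = -18.1*2.6 - (8.5)*7.6 = -111.66
Numerator imag = -8.5*2.6 - (-18.1)*7.6 = 115.46
Denominator = 64.52
Re(z) = -111.66/64.52 = -1.7306
Im(z) = 115.46/64.52 = 1.7895

Re(z) = -1.7306, Im(z) = 1.7895


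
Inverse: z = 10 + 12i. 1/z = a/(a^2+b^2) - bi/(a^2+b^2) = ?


|z|^2 = 100+144 = 244
1/z = (10 - 12i)/244

1/z = 0.0410 - 0.0492i


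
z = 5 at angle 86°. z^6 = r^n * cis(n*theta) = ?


r^6 = 5^6 = 15625
n*theta = 6*86° = 516° = 156° (mod 360)
a = 15625*cos(156°) = -14274.1478
b = 15625*sin(156°) = 6355.2600

15625 cis(156°) = -14274.1478 + 6355.2600i


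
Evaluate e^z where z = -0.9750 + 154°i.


e^-0.9750 = 0.3772
cos(154°) = -0.8988
sin(154°) = 0.4384
Real = 0.3772*(-0.8988) = -0.3390
Imag = 0.3772*0.4384 = 0.1654

-0.3390 + 0.1654i


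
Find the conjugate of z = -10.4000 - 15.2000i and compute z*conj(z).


z_bar = -10.4000 + 15.2000i
z*z_bar = (-10.4)^2 + (-15.2)^2 = 108.16 + 231.04 = 339.2

z_bar = -10.4000 + 15.2000i, z*z_bar = 339.2


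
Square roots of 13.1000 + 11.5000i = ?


|z| = sqrt(171.61+132.25) = 17.4316
sqrt((|z|+a)/2) = sqrt((17.4316+13.1)/2) = sqrt(15.2658) = 3.9071
sqrt((|z|-a)/2) = sqrt((17.4316-13.1)/2) = sqrt(2.1658) = 1.4717

±(3.9071 + 1.4717i) i.e. 3.9071 + 1.4717i and -3.9071 - 1.4717i


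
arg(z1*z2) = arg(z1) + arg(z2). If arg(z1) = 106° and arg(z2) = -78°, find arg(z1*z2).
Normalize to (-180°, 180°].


arg(z1*z2) = 106° - 78° = 28°
Normalized to (-180°, 180°]: 28°

28°


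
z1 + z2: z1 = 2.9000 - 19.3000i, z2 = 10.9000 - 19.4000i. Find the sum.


Real: 2.9 + 10.9 = 13.8
Imag: -19.3 - 19.4 = -38.7

13.8000 - 38.7000i


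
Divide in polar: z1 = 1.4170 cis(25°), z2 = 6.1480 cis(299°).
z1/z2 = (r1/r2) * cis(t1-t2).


r = 1.4170 / 6.1480 = 0.2305
theta = 25° - 299° = -274° = 86° (mod 360)

0.2305 cis(86°)


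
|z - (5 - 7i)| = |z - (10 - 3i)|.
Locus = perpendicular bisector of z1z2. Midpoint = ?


Equal distances means the locus is the perpendicular bisector of z1 and z2.
Midpoint = ((5+10)/2, (-7+(-3))/2) = (7.5000, -5.0000)

Perpendicular bisector through (7.5000, -5.0000)


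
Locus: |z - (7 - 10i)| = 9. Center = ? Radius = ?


|z - z0| = r is a circle with center z0 and radius r.
Center = (7, -10), radius = 9

Circle with center (7, -10) and radius 9


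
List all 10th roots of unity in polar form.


The 10th roots of unity are cis(360k/10°) for k=0..9
Angle step = 360/10 = 36°
Primitive root: cis(36°)
Primitive root = 0.8090 + 0.5878i

10 roots at angles: 0°, 36°, 72°, 108°, 144°, 180°, 216°, 252°, 288°, 324°


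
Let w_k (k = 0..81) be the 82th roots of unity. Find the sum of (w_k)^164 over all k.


The roots are w_k = w^k with w = e^(2*pi*i/82), and (w^k)^164 = (w^164)^k.
So S = 1 + u + u^2 + ... + u^(81) with u = w^164.
164 = 2*82 + 0, so 164 is a multiple of 82 and u = (w^82)^2 = 1.
Every one of the 82 terms equals 1: S = 82

S = 82


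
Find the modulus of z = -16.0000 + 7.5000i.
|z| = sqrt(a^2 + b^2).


|z| = sqrt((-16)^2 + 7.5^2) = sqrt(256 + 56.25) = sqrt(312.25) = 17.6706

|z| = 17.6706


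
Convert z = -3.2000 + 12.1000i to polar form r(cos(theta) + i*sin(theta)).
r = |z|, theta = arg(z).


r = sqrt(10.24+146.41) = sqrt(156.65) = 12.5160
theta = atan2(12.1, -3.2) = 104.8135 degrees

r = 12.5160, theta = 104.8135 degrees


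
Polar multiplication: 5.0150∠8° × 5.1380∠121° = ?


r = 5.0150 * 5.1380 = 25.7671
theta = 8° + 121° = 129° = 129° (mod 360)

25.7671 cis(129°)


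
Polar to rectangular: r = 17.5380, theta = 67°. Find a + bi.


a = 17.5380*cos(67°) = 17.5380*0.39073 = 6.8526
b = 17.5380*sin(67°) = 17.5380*0.920505 = 16.1438

6.8526 + 16.1438i


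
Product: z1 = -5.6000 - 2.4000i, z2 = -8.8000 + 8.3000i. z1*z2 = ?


Real = -5.6*(-8.8) - (-2.4)*8.3 = 49.28 - (-19.92) = 69.2
Imag = -5.6*8.3 - (8.8)*(-2.4) = -46.48 + 21.12 = -25.36

69.2000 - 25.3600i


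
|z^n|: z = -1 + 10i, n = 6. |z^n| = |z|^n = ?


|z| = sqrt(1+100) = sqrt(101) = 10.0499
|z^6| = |z|^6 = (sqrt(101))^6 = 101^3 = 1030301

|z^6| = 1030301


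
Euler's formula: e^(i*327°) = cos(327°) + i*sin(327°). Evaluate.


cos(327°) = 0.8387
sin(327°) = -0.5446

e^(i*327°) = 0.8387 - 0.5446i


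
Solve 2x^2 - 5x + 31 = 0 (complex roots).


disc = (-5)^2 - 4*2*31 = 25 - 248 = -223
sqrt(|disc|) = sqrt(223) = 14.9332
Real part = 5/(2*2) = 1.2500
Imag part = 14.9332/(2*2) = 3.7333

1.2500 ± 3.7333i


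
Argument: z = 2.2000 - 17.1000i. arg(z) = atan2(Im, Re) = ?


Re = 2.2, Im = -17.1
arg = atan2(-17.1, 2.2) = -82.6689 degrees

arg(z) = -82.6689 degrees


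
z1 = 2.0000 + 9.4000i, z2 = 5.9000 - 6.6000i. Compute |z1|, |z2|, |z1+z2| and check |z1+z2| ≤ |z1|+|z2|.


|z1| = sqrt(2^2 + 9.4^2) = sqrt(92.36) = 9.6104
|z2| = sqrt(5.9^2 + (-6.6)^2) = sqrt(78.37) = 8.8527
z1+z2 = 7.9000 + 2.8000i
|z1+z2| = sqrt(70.25) = 8.3815
|z1|+|z2| = 9.6104 + 8.8527 = 18.4631

|z1+z2| = 8.3815 ≤ |z1|+|z2| = 18.4631 (verified)


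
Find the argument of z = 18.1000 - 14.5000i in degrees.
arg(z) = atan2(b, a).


Re = 18.1, Im = -14.5
arg = atan2(-14.5, 18.1) = -38.6984 degrees

arg(z) = -38.6984 degrees


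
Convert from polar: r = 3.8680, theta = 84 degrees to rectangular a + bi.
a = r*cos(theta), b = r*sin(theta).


a = 3.8680*cos(84°) = 3.8680*0.10453 = 0.4043
b = 3.8680*sin(84°) = 3.8680*0.99452 = 3.8468

0.4043 + 3.8468i


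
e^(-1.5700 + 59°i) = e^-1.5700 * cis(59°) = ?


e^-1.5700 = 0.20805
cos(59°) = 0.51504
sin(59°) = 0.8572
Real = 0.20805*0.51504 = 0.1072
Imag = 0.20805*0.8572 = 0.1783

0.1072 + 0.1783i


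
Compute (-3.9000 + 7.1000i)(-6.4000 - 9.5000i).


Real = -3.9*(-6.4) - 7.1*(-9.5) = 24.96 - (-67.45) = 92.41
Imag = -3.9*(-9.5) - (6.4)*7.1 = 37.05 - (45.44) = -8.39

92.4100 - 8.3900i


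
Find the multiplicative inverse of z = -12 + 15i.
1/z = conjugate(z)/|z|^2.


|z|^2 = 144+225 = 369
1/z = (-12 - 15i)/369

1/z = -0.0325 - 0.0407i


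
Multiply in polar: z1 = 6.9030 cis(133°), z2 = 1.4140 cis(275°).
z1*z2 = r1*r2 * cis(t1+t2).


r = 6.9030 * 1.4140 = 9.7608
theta = 133° + 275° = 408° = 48° (mod 360)

9.7608 cis(48°)


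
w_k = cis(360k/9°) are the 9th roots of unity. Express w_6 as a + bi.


Angle = 360*6/9 = 240°
a = cos(240°) = -0.5000
b = sin(240°) = -0.8660

-0.5000 - 0.8660i


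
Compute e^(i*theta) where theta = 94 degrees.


cos(94°) = -0.0698
sin(94°) = 0.9976

e^(i*94°) = -0.0698 + 0.9976i
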